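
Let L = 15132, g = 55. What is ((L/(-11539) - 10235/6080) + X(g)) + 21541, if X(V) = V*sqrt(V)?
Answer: 302208883539/14031424 + 55*sqrt(55) ≈ 21946.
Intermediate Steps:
X(V) = V**(3/2)
((L/(-11539) - 10235/6080) + X(g)) + 21541 = ((15132/(-11539) - 10235/6080) + 55**(3/2)) + 21541 = ((15132*(-1/11539) - 10235*1/6080) + 55*sqrt(55)) + 21541 = ((-15132/11539 - 2047/1216) + 55*sqrt(55)) + 21541 = (-42020845/14031424 + 55*sqrt(55)) + 21541 = 302208883539/14031424 + 55*sqrt(55)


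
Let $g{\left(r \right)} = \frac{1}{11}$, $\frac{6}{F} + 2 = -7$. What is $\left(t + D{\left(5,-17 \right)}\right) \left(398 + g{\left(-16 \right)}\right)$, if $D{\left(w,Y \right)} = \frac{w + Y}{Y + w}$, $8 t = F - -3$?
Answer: $\frac{135749}{264} \approx 514.2$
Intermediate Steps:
$F = - \frac{2}{3}$ ($F = \frac{6}{-2 - 7} = \frac{6}{-9} = 6 \left(- \frac{1}{9}\right) = - \frac{2}{3} \approx -0.66667$)
$t = \frac{7}{24}$ ($t = \frac{- \frac{2}{3} - -3}{8} = \frac{- \frac{2}{3} + 3}{8} = \frac{1}{8} \cdot \frac{7}{3} = \frac{7}{24} \approx 0.29167$)
$g{\left(r \right)} = \frac{1}{11}$
$D{\left(w,Y \right)} = 1$ ($D{\left(w,Y \right)} = \frac{Y + w}{Y + w} = 1$)
$\left(t + D{\left(5,-17 \right)}\right) \left(398 + g{\left(-16 \right)}\right) = \left(\frac{7}{24} + 1\right) \left(398 + \frac{1}{11}\right) = \frac{31}{24} \cdot \frac{4379}{11} = \frac{135749}{264}$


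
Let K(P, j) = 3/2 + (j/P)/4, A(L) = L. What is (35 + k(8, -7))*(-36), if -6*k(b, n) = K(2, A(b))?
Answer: -1245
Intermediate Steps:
K(P, j) = 3/2 + j/(4*P) (K(P, j) = 3*(½) + (j/P)*(¼) = 3/2 + j/(4*P))
k(b, n) = -¼ - b/48 (k(b, n) = -(b + 6*2)/(24*2) = -(b + 12)/(24*2) = -(12 + b)/(24*2) = -(3/2 + b/8)/6 = -¼ - b/48)
(35 + k(8, -7))*(-36) = (35 + (-¼ - 1/48*8))*(-36) = (35 + (-¼ - ⅙))*(-36) = (35 - 5/12)*(-36) = (415/12)*(-36) = -1245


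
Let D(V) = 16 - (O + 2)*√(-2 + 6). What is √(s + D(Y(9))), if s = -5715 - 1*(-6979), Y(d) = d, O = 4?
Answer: 2*√317 ≈ 35.609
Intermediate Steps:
D(V) = 4 (D(V) = 16 - (4 + 2)*√(-2 + 6) = 16 - 6*√4 = 16 - 6*2 = 16 - 1*12 = 16 - 12 = 4)
s = 1264 (s = -5715 + 6979 = 1264)
√(s + D(Y(9))) = √(1264 + 4) = √1268 = 2*√317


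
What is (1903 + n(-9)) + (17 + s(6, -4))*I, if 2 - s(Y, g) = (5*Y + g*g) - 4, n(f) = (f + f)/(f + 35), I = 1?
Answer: 24431/13 ≈ 1879.3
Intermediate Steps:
n(f) = 2*f/(35 + f) (n(f) = (2*f)/(35 + f) = 2*f/(35 + f))
s(Y, g) = 6 - g² - 5*Y (s(Y, g) = 2 - ((5*Y + g*g) - 4) = 2 - ((5*Y + g²) - 4) = 2 - ((g² + 5*Y) - 4) = 2 - (-4 + g² + 5*Y) = 2 + (4 - g² - 5*Y) = 6 - g² - 5*Y)
(1903 + n(-9)) + (17 + s(6, -4))*I = (1903 + 2*(-9)/(35 - 9)) + (17 + (6 - 1*(-4)² - 5*6))*1 = (1903 + 2*(-9)/26) + (17 + (6 - 1*16 - 30))*1 = (1903 + 2*(-9)*(1/26)) + (17 + (6 - 16 - 30))*1 = (1903 - 9/13) + (17 - 40)*1 = 24730/13 - 23*1 = 24730/13 - 23 = 24431/13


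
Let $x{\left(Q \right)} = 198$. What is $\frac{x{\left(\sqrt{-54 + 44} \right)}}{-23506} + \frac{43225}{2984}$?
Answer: $\frac{507728009}{35070952} \approx 14.477$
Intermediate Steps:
$\frac{x{\left(\sqrt{-54 + 44} \right)}}{-23506} + \frac{43225}{2984} = \frac{198}{-23506} + \frac{43225}{2984} = 198 \left(- \frac{1}{23506}\right) + 43225 \cdot \frac{1}{2984} = - \frac{99}{11753} + \frac{43225}{2984} = \frac{507728009}{35070952}$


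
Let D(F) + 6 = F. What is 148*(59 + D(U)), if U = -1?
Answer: 7696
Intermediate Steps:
D(F) = -6 + F
148*(59 + D(U)) = 148*(59 + (-6 - 1)) = 148*(59 - 7) = 148*52 = 7696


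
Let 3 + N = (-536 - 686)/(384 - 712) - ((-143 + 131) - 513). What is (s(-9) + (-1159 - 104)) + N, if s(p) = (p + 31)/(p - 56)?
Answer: -7862953/10660 ≈ -737.61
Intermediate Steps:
s(p) = (31 + p)/(-56 + p)
N = 86219/164 (N = -3 + ((-536 - 686)/(384 - 712) - ((-143 + 131) - 513)) = -3 + (-1222/(-328) - (-12 - 513)) = -3 + (-1222*(-1/328) - 1*(-525)) = -3 + (611/164 + 525) = -3 + 86711/164 = 86219/164 ≈ 525.73)
(s(-9) + (-1159 - 104)) + N = ((31 - 9)/(-56 - 9) + (-1159 - 104)) + 86219/164 = (22/(-65) - 1263) + 86219/164 = (-1/65*22 - 1263) + 86219/164 = (-22/65 - 1263) + 86219/164 = -82117/65 + 86219/164 = -7862953/10660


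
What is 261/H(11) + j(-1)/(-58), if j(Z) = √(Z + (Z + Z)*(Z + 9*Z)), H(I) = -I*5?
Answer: -261/55 - √19/58 ≈ -4.8206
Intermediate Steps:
H(I) = -5*I
j(Z) = √(Z + 20*Z²) (j(Z) = √(Z + (2*Z)*(10*Z)) = √(Z + 20*Z²))
261/H(11) + j(-1)/(-58) = 261/((-5*11)) + √(-(1 + 20*(-1)))/(-58) = 261/(-55) + √(-(1 - 20))*(-1/58) = 261*(-1/55) + √(-1*(-19))*(-1/58) = -261/55 + √19*(-1/58) = -261/55 - √19/58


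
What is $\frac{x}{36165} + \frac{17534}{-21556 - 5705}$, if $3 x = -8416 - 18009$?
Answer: $- \frac{58282739}{65726271} \approx -0.88675$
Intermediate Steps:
$x = - \frac{26425}{3}$ ($x = \frac{-8416 - 18009}{3} = \frac{1}{3} \left(-26425\right) = - \frac{26425}{3} \approx -8808.3$)
$\frac{x}{36165} + \frac{17534}{-21556 - 5705} = - \frac{26425}{3 \cdot 36165} + \frac{17534}{-21556 - 5705} = \left(- \frac{26425}{3}\right) \frac{1}{36165} + \frac{17534}{-27261} = - \frac{5285}{21699} + 17534 \left(- \frac{1}{27261}\right) = - \frac{5285}{21699} - \frac{17534}{27261} = - \frac{58282739}{65726271}$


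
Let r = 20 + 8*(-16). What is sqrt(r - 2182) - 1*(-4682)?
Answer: 4682 + I*sqrt(2290) ≈ 4682.0 + 47.854*I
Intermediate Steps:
r = -108 (r = 20 - 128 = -108)
sqrt(r - 2182) - 1*(-4682) = sqrt(-108 - 2182) - 1*(-4682) = sqrt(-2290) + 4682 = I*sqrt(2290) + 4682 = 4682 + I*sqrt(2290)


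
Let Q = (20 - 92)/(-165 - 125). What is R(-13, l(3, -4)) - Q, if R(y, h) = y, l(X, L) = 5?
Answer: -1921/145 ≈ -13.248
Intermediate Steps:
Q = 36/145 (Q = -72/(-290) = -72*(-1/290) = 36/145 ≈ 0.24828)
R(-13, l(3, -4)) - Q = -13 - 1*36/145 = -13 - 36/145 = -1921/145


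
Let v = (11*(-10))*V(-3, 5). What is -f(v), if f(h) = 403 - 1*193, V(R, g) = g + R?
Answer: -210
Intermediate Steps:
V(R, g) = R + g
v = -220 (v = (11*(-10))*(-3 + 5) = -110*2 = -220)
f(h) = 210 (f(h) = 403 - 193 = 210)
-f(v) = -1*210 = -210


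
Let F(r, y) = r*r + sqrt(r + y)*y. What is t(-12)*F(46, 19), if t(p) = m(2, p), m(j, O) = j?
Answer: 4232 + 38*sqrt(65) ≈ 4538.4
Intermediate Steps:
t(p) = 2
F(r, y) = r**2 + y*sqrt(r + y)
t(-12)*F(46, 19) = 2*(46**2 + 19*sqrt(46 + 19)) = 2*(2116 + 19*sqrt(65)) = 4232 + 38*sqrt(65)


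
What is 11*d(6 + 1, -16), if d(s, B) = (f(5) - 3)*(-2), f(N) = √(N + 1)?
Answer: 66 - 22*√6 ≈ 12.111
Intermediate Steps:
f(N) = √(1 + N)
d(s, B) = 6 - 2*√6 (d(s, B) = (√(1 + 5) - 3)*(-2) = (√6 - 3)*(-2) = (-3 + √6)*(-2) = 6 - 2*√6)
11*d(6 + 1, -16) = 11*(6 - 2*√6) = 66 - 22*√6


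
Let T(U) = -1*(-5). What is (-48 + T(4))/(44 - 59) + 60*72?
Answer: 64843/15 ≈ 4322.9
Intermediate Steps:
T(U) = 5
(-48 + T(4))/(44 - 59) + 60*72 = (-48 + 5)/(44 - 59) + 60*72 = -43/(-15) + 4320 = -43*(-1/15) + 4320 = 43/15 + 4320 = 64843/15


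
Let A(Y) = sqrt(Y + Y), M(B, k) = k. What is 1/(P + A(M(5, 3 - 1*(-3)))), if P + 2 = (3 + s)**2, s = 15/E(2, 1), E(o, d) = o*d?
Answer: 1732/187297 - 32*sqrt(3)/187297 ≈ 0.0089514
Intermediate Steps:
E(o, d) = d*o
s = 15/2 (s = 15/((1*2)) = 15/2 ≈ 7.5000)
A(Y) = sqrt(2)*sqrt(Y) (A(Y) = sqrt(2*Y) = sqrt(2)*sqrt(Y))
P = 433/4 (P = -2 + (3 + 15/2)**2 = -2 + (21/2)**2 = -2 + 441/4 = 433/4 ≈ 108.25)
1/(P + A(M(5, 3 - 1*(-3)))) = 1/(433/4 + sqrt(2)*sqrt(3 - 1*(-3))) = 1/(433/4 + sqrt(2)*sqrt(3 + 3)) = 1/(433/4 + sqrt(2)*sqrt(6)) = 1/(433/4 + 2*sqrt(3))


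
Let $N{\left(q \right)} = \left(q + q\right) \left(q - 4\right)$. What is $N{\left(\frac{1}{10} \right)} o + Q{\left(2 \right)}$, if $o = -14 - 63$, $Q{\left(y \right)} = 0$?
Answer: $\frac{3003}{50} \approx 60.06$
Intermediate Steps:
$N{\left(q \right)} = 2 q \left(-4 + q\right)$
$o = -77$ ($o = -14 - 63 = -77$)
$N{\left(\frac{1}{10} \right)} o + Q{\left(2 \right)} = \frac{2 \left(-4 + \frac{1}{10}\right)}{10} \left(-77\right) + 0 = 2 \cdot \frac{1}{10} \left(-4 + \frac{1}{10}\right) \left(-77\right) + 0 = 2 \cdot \frac{1}{10} \left(- \frac{39}{10}\right) \left(-77\right) + 0 = \left(- \frac{39}{50}\right) \left(-77\right) + 0 = \frac{3003}{50} + 0 = \frac{3003}{50}$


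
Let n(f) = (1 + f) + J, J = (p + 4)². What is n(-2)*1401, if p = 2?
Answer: 49035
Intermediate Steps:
J = 36 (J = (2 + 4)² = 6² = 36)
n(f) = 37 + f (n(f) = (1 + f) + 36 = 37 + f)
n(-2)*1401 = (37 - 2)*1401 = 35*1401 = 49035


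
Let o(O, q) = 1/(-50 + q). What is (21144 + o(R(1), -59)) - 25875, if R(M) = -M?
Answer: -515680/109 ≈ -4731.0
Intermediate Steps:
(21144 + o(R(1), -59)) - 25875 = (21144 + 1/(-50 - 59)) - 25875 = (21144 + 1/(-109)) - 25875 = (21144 - 1/109) - 25875 = 2304695/109 - 25875 = -515680/109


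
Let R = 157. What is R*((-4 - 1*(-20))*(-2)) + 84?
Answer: -4940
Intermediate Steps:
R*((-4 - 1*(-20))*(-2)) + 84 = 157*((-4 - 1*(-20))*(-2)) + 84 = 157*((-4 + 20)*(-2)) + 84 = 157*(16*(-2)) + 84 = 157*(-32) + 84 = -5024 + 84 = -4940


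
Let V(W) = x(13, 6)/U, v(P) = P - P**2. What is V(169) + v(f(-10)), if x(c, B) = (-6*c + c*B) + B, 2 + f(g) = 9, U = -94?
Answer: -1977/47 ≈ -42.064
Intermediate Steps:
f(g) = 7 (f(g) = -2 + 9 = 7)
x(c, B) = B - 6*c + B*c (x(c, B) = (-6*c + B*c) + B = B - 6*c + B*c)
V(W) = -3/47 (V(W) = (6 - 6*13 + 6*13)/(-94) = (6 - 78 + 78)*(-1/94) = 6*(-1/94) = -3/47)
V(169) + v(f(-10)) = -3/47 + 7*(1 - 1*7) = -3/47 + 7*(1 - 7) = -3/47 + 7*(-6) = -3/47 - 42 = -1977/47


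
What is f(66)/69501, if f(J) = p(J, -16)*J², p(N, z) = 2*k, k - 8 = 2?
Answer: 29040/23167 ≈ 1.2535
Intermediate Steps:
k = 10 (k = 8 + 2 = 10)
p(N, z) = 20 (p(N, z) = 2*10 = 20)
f(J) = 20*J²
f(66)/69501 = (20*66²)/69501 = (20*4356)*(1/69501) = 87120*(1/69501) = 29040/23167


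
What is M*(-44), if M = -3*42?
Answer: 5544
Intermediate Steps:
M = -126
M*(-44) = -126*(-44) = 5544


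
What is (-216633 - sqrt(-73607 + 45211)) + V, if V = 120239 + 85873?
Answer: -10521 - 2*I*sqrt(7099) ≈ -10521.0 - 168.51*I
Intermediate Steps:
V = 206112
(-216633 - sqrt(-73607 + 45211)) + V = (-216633 - sqrt(-73607 + 45211)) + 206112 = (-216633 - sqrt(-28396)) + 206112 = (-216633 - 2*I*sqrt(7099)) + 206112 = -10521 - 2*I*sqrt(7099)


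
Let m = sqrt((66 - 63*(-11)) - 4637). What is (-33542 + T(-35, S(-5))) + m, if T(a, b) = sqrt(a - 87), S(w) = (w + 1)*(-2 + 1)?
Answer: -33542 + I*sqrt(122) + I*sqrt(3878) ≈ -33542.0 + 73.319*I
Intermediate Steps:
S(w) = -1 - w (S(w) = (1 + w)*(-1) = -1 - w)
T(a, b) = sqrt(-87 + a)
m = I*sqrt(3878) (m = sqrt((66 + 693) - 4637) = sqrt(759 - 4637) = sqrt(-3878) = I*sqrt(3878) ≈ 62.274*I)
(-33542 + T(-35, S(-5))) + m = (-33542 + sqrt(-87 - 35)) + I*sqrt(3878) = (-33542 + sqrt(-122)) + I*sqrt(3878) = (-33542 + I*sqrt(122)) + I*sqrt(3878) = -33542 + I*sqrt(122) + I*sqrt(3878)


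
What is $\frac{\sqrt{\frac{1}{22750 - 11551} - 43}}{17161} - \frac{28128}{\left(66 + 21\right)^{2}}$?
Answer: $- \frac{9376}{2523} + \frac{2 i \sqrt{1348236411}}{192186039} \approx -3.7162 + 0.00038211 i$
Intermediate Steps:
$\frac{\sqrt{\frac{1}{22750 - 11551} - 43}}{17161} - \frac{28128}{\left(66 + 21\right)^{2}} = \sqrt{\frac{1}{11199} - 43} \cdot \frac{1}{17161} - \frac{28128}{87^{2}} = \sqrt{\frac{1}{11199} - 43} \cdot \frac{1}{17161} - \frac{28128}{7569} = \sqrt{- \frac{481556}{11199}} \cdot \frac{1}{17161} - \frac{9376}{2523} = \frac{2 i \sqrt{1348236411}}{11199} \cdot \frac{1}{17161} - \frac{9376}{2523} = \frac{2 i \sqrt{1348236411}}{192186039} - \frac{9376}{2523} = - \frac{9376}{2523} + \frac{2 i \sqrt{1348236411}}{192186039}$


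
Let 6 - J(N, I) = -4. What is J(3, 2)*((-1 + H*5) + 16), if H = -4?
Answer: -50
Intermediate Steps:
J(N, I) = 10 (J(N, I) = 6 - 1*(-4) = 6 + 4 = 10)
J(3, 2)*((-1 + H*5) + 16) = 10*((-1 - 4*5) + 16) = 10*((-1 - 20) + 16) = 10*(-21 + 16) = 10*(-5) = -50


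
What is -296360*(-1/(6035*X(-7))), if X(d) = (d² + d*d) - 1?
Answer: 59272/117079 ≈ 0.50626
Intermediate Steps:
X(d) = -1 + 2*d² (X(d) = (d² + d²) - 1 = 2*d² - 1 = -1 + 2*d²)
-296360*(-1/(6035*X(-7))) = -296360*(-1/(6035*(-1 + 2*(-7)²))) = -296360*(-1/(6035*(-1 + 2*49))) = -296360*(-1/(6035*(-1 + 98))) = -296360/((-6035*97)) = -296360/(-585395) = -296360*(-1/585395) = 59272/117079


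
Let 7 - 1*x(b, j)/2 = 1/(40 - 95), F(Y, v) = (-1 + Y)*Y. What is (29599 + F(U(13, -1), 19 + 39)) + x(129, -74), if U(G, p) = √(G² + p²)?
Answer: 1638067/55 - √170 ≈ 29770.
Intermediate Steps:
F(Y, v) = Y*(-1 + Y)
x(b, j) = 772/55 (x(b, j) = 14 - 2/(40 - 95) = 14 - 2/(-55) = 14 - 2*(-1/55) = 14 + 2/55 = 772/55)
(29599 + F(U(13, -1), 19 + 39)) + x(129, -74) = (29599 + √(13² + (-1)²)*(-1 + √(13² + (-1)²))) + 772/55 = (29599 + √(169 + 1)*(-1 + √(169 + 1))) + 772/55 = (29599 + √170*(-1 + √170)) + 772/55 = 1628717/55 + √170*(-1 + √170)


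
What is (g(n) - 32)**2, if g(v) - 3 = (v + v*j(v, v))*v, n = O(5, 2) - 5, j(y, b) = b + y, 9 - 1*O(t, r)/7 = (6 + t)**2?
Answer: 963765609601197316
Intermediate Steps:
O(t, r) = 63 - 7*(6 + t)**2
n = -789 (n = (63 - 7*(6 + 5)**2) - 5 = (63 - 7*11**2) - 5 = (63 - 7*121) - 5 = (63 - 847) - 5 = -784 - 5 = -789)
g(v) = 3 + v*(v + 2*v**2) (g(v) = 3 + (v + v*(v + v))*v = 3 + (v + v*(2*v))*v = 3 + (v + 2*v**2)*v = 3 + v*(v + 2*v**2))
(g(n) - 32)**2 = ((3 + (-789)**2 + 2*(-789)**3) - 32)**2 = ((3 + 622521 + 2*(-491169069)) - 32)**2 = ((3 + 622521 - 982338138) - 32)**2 = (-981715614 - 32)**2 = (-981715646)**2 = 963765609601197316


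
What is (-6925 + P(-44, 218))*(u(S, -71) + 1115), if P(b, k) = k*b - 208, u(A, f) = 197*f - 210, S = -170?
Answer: 218796450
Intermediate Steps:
u(A, f) = -210 + 197*f
P(b, k) = -208 + b*k (P(b, k) = b*k - 208 = -208 + b*k)
(-6925 + P(-44, 218))*(u(S, -71) + 1115) = (-6925 + (-208 - 44*218))*((-210 + 197*(-71)) + 1115) = (-6925 + (-208 - 9592))*((-210 - 13987) + 1115) = (-6925 - 9800)*(-14197 + 1115) = -16725*(-13082) = 218796450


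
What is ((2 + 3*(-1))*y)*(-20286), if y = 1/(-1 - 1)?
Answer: -10143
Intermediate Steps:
y = -1/2 (y = 1/(-2) = -1/2 ≈ -0.50000)
((2 + 3*(-1))*y)*(-20286) = ((2 + 3*(-1))*(-1/2))*(-20286) = ((2 - 3)*(-1/2))*(-20286) = -1*(-1/2)*(-20286) = (1/2)*(-20286) = -10143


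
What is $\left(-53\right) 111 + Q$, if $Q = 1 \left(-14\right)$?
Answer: $-5897$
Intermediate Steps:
$Q = -14$
$\left(-53\right) 111 + Q = \left(-53\right) 111 - 14 = -5883 - 14 = -5897$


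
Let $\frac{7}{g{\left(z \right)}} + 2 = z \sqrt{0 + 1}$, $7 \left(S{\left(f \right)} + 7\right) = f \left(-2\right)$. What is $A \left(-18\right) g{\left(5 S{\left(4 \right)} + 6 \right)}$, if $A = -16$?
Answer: $- \frac{14112}{257} \approx -54.911$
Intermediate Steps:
$S{\left(f \right)} = -7 - \frac{2 f}{7}$ ($S{\left(f \right)} = -7 + \frac{f \left(-2\right)}{7} = -7 + \frac{\left(-2\right) f}{7} = -7 - \frac{2 f}{7}$)
$g{\left(z \right)} = \frac{7}{-2 + z}$ ($g{\left(z \right)} = \frac{7}{-2 + z \sqrt{0 + 1}} = \frac{7}{-2 + z \sqrt{1}} = \frac{7}{-2 + z 1} = \frac{7}{-2 + z}$)
$A \left(-18\right) g{\left(5 S{\left(4 \right)} + 6 \right)} = \left(-16\right) \left(-18\right) \frac{7}{-2 + \left(5 \left(-7 - \frac{8}{7}\right) + 6\right)} = 288 \frac{7}{-2 + \left(5 \left(-7 - \frac{8}{7}\right) + 6\right)} = 288 \frac{7}{-2 + \left(5 \left(- \frac{57}{7}\right) + 6\right)} = 288 \frac{7}{-2 + \left(- \frac{285}{7} + 6\right)} = 288 \frac{7}{-2 - \frac{243}{7}} = 288 \frac{7}{- \frac{257}{7}} = 288 \cdot 7 \left(- \frac{7}{257}\right) = 288 \left(- \frac{49}{257}\right) = - \frac{14112}{257}$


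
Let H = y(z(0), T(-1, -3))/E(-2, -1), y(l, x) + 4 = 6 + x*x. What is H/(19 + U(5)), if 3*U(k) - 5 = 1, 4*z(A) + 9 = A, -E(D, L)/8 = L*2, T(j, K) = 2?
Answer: 1/56 ≈ 0.017857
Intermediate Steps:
E(D, L) = -16*L (E(D, L) = -8*L*2 = -16*L)
z(A) = -9/4 + A/4
U(k) = 2 (U(k) = 5/3 + (⅓)*1 = 5/3 + ⅓ = 2)
y(l, x) = 2 + x² (y(l, x) = -4 + (6 + x*x) = -4 + (6 + x²) = 2 + x²)
H = 3/8 (H = (2 + 2²)/((-16*(-1))) = (2 + 4)/16 = 6*(1/16) = 3/8 ≈ 0.37500)
H/(19 + U(5)) = 3/(8*(19 + 2)) = (3/8)/21 = (3/8)*(1/21) = 1/56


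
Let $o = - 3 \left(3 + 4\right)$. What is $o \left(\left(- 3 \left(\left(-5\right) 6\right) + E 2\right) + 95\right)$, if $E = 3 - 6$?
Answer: $-3759$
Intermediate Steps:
$E = -3$ ($E = 3 - 6 = -3$)
$o = -21$ ($o = \left(-3\right) 7 = -21$)
$o \left(\left(- 3 \left(\left(-5\right) 6\right) + E 2\right) + 95\right) = - 21 \left(\left(- 3 \left(\left(-5\right) 6\right) - 6\right) + 95\right) = - 21 \left(\left(\left(-3\right) \left(-30\right) - 6\right) + 95\right) = - 21 \left(\left(90 - 6\right) + 95\right) = - 21 \left(84 + 95\right) = \left(-21\right) 179 = -3759$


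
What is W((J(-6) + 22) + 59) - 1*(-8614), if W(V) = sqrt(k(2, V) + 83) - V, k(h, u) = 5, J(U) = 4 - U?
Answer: 8523 + 2*sqrt(22) ≈ 8532.4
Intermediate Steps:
W(V) = -V + 2*sqrt(22) (W(V) = sqrt(5 + 83) - V = sqrt(88) - V = 2*sqrt(22) - V = -V + 2*sqrt(22))
W((J(-6) + 22) + 59) - 1*(-8614) = (-(((4 - 1*(-6)) + 22) + 59) + 2*sqrt(22)) - 1*(-8614) = (-(((4 + 6) + 22) + 59) + 2*sqrt(22)) + 8614 = (-((10 + 22) + 59) + 2*sqrt(22)) + 8614 = (-(32 + 59) + 2*sqrt(22)) + 8614 = (-1*91 + 2*sqrt(22)) + 8614 = (-91 + 2*sqrt(22)) + 8614 = 8523 + 2*sqrt(22)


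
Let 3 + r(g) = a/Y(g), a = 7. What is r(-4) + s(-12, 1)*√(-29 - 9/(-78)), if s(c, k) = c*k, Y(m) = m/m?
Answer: 4 - 6*I*√19526/13 ≈ 4.0 - 64.493*I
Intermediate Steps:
Y(m) = 1
r(g) = 4 (r(g) = -3 + 7/1 = -3 + 7*1 = -3 + 7 = 4)
r(-4) + s(-12, 1)*√(-29 - 9/(-78)) = 4 + (-12*1)*√(-29 - 9/(-78)) = 4 - 12*√(-29 - 9*(-1/78)) = 4 - 12*√(-29 + 3/26) = 4 - 6*I*√19526/13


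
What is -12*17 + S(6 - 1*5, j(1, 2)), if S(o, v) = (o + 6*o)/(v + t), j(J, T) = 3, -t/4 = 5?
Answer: -3475/17 ≈ -204.41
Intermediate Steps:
t = -20 (t = -4*5 = -20)
S(o, v) = 7*o/(-20 + v) (S(o, v) = (o + 6*o)/(v - 20) = (7*o)/(-20 + v) = 7*o/(-20 + v))
-12*17 + S(6 - 1*5, j(1, 2)) = -12*17 + 7*(6 - 1*5)/(-20 + 3) = -204 + 7*(6 - 5)/(-17) = -204 + 7*1*(-1/17) = -204 - 7/17 = -3475/17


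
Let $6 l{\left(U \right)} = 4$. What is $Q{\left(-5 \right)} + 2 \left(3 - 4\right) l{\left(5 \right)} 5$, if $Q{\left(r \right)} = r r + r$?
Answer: $\frac{40}{3} \approx 13.333$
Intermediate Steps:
$l{\left(U \right)} = \frac{2}{3}$ ($l{\left(U \right)} = \frac{1}{6} \cdot 4 = \frac{2}{3}$)
$Q{\left(r \right)} = r + r^{2}$ ($Q{\left(r \right)} = r^{2} + r = r + r^{2}$)
$Q{\left(-5 \right)} + 2 \left(3 - 4\right) l{\left(5 \right)} 5 = - 5 \left(1 - 5\right) + 2 \left(3 - 4\right) \frac{2}{3} \cdot 5 = \left(-5\right) \left(-4\right) + 2 \left(-1\right) \frac{10}{3} = 20 - \frac{20}{3} = \frac{40}{3}$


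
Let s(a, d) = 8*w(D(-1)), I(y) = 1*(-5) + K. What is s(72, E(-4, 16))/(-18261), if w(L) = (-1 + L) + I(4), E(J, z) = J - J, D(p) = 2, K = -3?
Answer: 56/18261 ≈ 0.0030666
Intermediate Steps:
I(y) = -8 (I(y) = 1*(-5) - 3 = -5 - 3 = -8)
E(J, z) = 0
w(L) = -9 + L (w(L) = (-1 + L) - 8 = -9 + L)
s(a, d) = -56 (s(a, d) = 8*(-9 + 2) = 8*(-7) = -56)
s(72, E(-4, 16))/(-18261) = -56/(-18261) = -56*(-1/18261) = 56/18261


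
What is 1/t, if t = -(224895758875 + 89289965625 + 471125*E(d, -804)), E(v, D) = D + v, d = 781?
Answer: -1/314174888625 ≈ -3.1829e-12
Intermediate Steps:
t = -314174888625 (t = -(224884923000 + 89289965625) = -471125/(1/((477359 + 189525) - 23)) = -471125/(1/(666884 - 23)) = -471125/(1/666861) = -471125/1/666861 = -471125*666861 = -314174888625)
1/t = 1/(-314174888625) = -1/314174888625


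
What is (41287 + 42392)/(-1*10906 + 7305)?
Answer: -83679/3601 ≈ -23.238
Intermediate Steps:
(41287 + 42392)/(-1*10906 + 7305) = 83679/(-10906 + 7305) = 83679/(-3601) = 83679*(-1/3601) = -83679/3601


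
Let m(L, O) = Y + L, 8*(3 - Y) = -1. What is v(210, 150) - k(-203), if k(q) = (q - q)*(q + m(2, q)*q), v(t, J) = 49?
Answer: 49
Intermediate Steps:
Y = 25/8 (Y = 3 - ⅛*(-1) = 3 + ⅛ = 25/8 ≈ 3.1250)
m(L, O) = 25/8 + L
k(q) = 0 (k(q) = (q - q)*(q + (25/8 + 2)*q) = 0*(q + 41*q/8) = 0*(49*q/8) = 0)
v(210, 150) - k(-203) = 49 - 1*0 = 49 + 0 = 49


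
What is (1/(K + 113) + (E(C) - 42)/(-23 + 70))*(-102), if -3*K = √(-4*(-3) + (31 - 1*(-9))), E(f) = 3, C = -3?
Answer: 26592552/317579 - 36*√13/6757 ≈ 83.716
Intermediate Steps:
K = -2*√13/3 (K = -√(-4*(-3) + (31 - 1*(-9)))/3 = -√(12 + (31 + 9))/3 = -√(12 + 40)/3 = -2*√13/3 ≈ -2.4037)
(1/(K + 113) + (E(C) - 42)/(-23 + 70))*(-102) = (1/(-2*√13/3 + 113) + (3 - 42)/(-23 + 70))*(-102) = (1/(113 - 2*√13/3) - 39/47)*(-102) = (-39/47 + 1/(113 - 2*√13/3))*(-102) = 3978/47 - 102/(113 - 2*√13/3)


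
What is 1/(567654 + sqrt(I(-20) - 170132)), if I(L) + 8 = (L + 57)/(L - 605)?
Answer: 354783750/201394521160037 - 25*I*sqrt(106337537)/201394521160037 ≈ 1.7616e-6 - 1.2801e-9*I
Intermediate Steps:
I(L) = -8 + (57 + L)/(-605 + L) (I(L) = -8 + (L + 57)/(L - 605) = -8 + (57 + L)/(-605 + L))
1/(567654 + sqrt(I(-20) - 170132)) = 1/(567654 + sqrt((4897 - 7*(-20))/(-605 - 20) - 170132)) = 1/(567654 + sqrt((4897 + 140)/(-625) - 170132)) = 1/(567654 + sqrt(-1/625*5037 - 170132)) = 1/(567654 + sqrt(-5037/625 - 170132)) = 1/(567654 + sqrt(-106337537/625)) = 1/(567654 + I*sqrt(106337537)/25)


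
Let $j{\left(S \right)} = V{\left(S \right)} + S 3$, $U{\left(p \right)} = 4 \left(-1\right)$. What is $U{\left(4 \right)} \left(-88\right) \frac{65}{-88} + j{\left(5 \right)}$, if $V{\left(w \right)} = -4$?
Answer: $-249$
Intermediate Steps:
$U{\left(p \right)} = -4$
$j{\left(S \right)} = -4 + 3 S$ ($j{\left(S \right)} = -4 + S 3 = -4 + 3 S$)
$U{\left(4 \right)} \left(-88\right) \frac{65}{-88} + j{\left(5 \right)} = \left(-4\right) \left(-88\right) \frac{65}{-88} + \left(-4 + 3 \cdot 5\right) = 352 \cdot 65 \left(- \frac{1}{88}\right) + \left(-4 + 15\right) = 352 \left(- \frac{65}{88}\right) + 11 = -260 + 11 = -249$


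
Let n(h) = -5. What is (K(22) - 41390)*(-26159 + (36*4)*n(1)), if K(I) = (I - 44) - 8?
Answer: 1113328180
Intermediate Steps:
K(I) = -52 + I (K(I) = (-44 + I) - 8 = -52 + I)
(K(22) - 41390)*(-26159 + (36*4)*n(1)) = ((-52 + 22) - 41390)*(-26159 + (36*4)*(-5)) = (-30 - 41390)*(-26159 + 144*(-5)) = -41420*(-26159 - 720) = -41420*(-26879) = 1113328180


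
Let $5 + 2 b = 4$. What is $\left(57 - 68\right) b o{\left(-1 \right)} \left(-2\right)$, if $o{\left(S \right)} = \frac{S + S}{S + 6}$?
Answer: $\frac{22}{5} \approx 4.4$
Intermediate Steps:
$b = - \frac{1}{2}$ ($b = - \frac{5}{2} + \frac{1}{2} \cdot 4 = - \frac{5}{2} + 2 = - \frac{1}{2} \approx -0.5$)
$o{\left(S \right)} = \frac{2 S}{6 + S}$
$\left(57 - 68\right) b o{\left(-1 \right)} \left(-2\right) = \left(57 - 68\right) - \frac{2 \left(-1\right) \frac{1}{6 - 1}}{2} \left(-2\right) = - 11 - \frac{2 \left(-1\right) \frac{1}{5}}{2} \left(-2\right) = - 11 \left(- \frac{1}{2}\right) \left(- \frac{2}{5}\right) \left(-2\right) = - 11 \cdot \frac{1}{5} \left(-2\right) = \left(-11\right) \left(- \frac{2}{5}\right) = \frac{22}{5}$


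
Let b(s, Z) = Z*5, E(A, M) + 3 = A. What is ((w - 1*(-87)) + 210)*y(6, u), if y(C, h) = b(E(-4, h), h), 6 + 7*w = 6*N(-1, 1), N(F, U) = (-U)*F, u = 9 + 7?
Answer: 23760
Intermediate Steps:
u = 16
E(A, M) = -3 + A
N(F, U) = -F*U
w = 0 (w = -6/7 + (6*(-1*(-1)*1))/7 = -6/7 + (6*1)/7 = -6/7 + (⅐)*6 = -6/7 + 6/7 = 0)
b(s, Z) = 5*Z
y(C, h) = 5*h
((w - 1*(-87)) + 210)*y(6, u) = ((0 - 1*(-87)) + 210)*(5*16) = ((0 + 87) + 210)*80 = (87 + 210)*80 = 297*80 = 23760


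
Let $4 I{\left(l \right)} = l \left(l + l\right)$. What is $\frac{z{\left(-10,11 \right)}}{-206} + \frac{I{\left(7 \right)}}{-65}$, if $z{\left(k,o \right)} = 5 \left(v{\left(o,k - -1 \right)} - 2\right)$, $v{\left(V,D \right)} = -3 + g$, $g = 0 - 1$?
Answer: $- \frac{3097}{13390} \approx -0.23129$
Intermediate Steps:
$g = -1$
$I{\left(l \right)} = \frac{l^{2}}{2}$ ($I{\left(l \right)} = \frac{l \left(l + l\right)}{4} = \frac{l 2 l}{4} = \frac{2 l^{2}}{4} = \frac{l^{2}}{2}$)
$v{\left(V,D \right)} = -4$ ($v{\left(V,D \right)} = -3 - 1 = -4$)
$z{\left(k,o \right)} = -30$ ($z{\left(k,o \right)} = 5 \left(-4 - 2\right) = 5 \left(-6\right) = -30$)
$\frac{z{\left(-10,11 \right)}}{-206} + \frac{I{\left(7 \right)}}{-65} = - \frac{30}{-206} + \frac{\frac{1}{2} \cdot 7^{2}}{-65} = \left(-30\right) \left(- \frac{1}{206}\right) + \frac{1}{2} \cdot 49 \left(- \frac{1}{65}\right) = \frac{15}{103} + \frac{49}{2} \left(- \frac{1}{65}\right) = \frac{15}{103} - \frac{49}{130} = - \frac{3097}{13390}$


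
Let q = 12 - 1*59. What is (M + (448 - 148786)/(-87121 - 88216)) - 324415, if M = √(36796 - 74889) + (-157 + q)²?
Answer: -49584979925/175337 + I*√38093 ≈ -2.828e+5 + 195.17*I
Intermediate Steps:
q = -47 (q = 12 - 59 = -47)
M = 41616 + I*√38093 (M = √(36796 - 74889) + (-157 - 47)² = √(-38093) + (-204)² = I*√38093 + 41616 = 41616 + I*√38093 ≈ 41616.0 + 195.17*I)
(M + (448 - 148786)/(-87121 - 88216)) - 324415 = ((41616 + I*√38093) + (448 - 148786)/(-87121 - 88216)) - 324415 = ((41616 + I*√38093) - 148338/(-175337)) - 324415 = ((41616 + I*√38093) - 148338*(-1/175337)) - 324415 = ((41616 + I*√38093) + 148338/175337) - 324415 = (7296972930/175337 + I*√38093) - 324415 = -49584979925/175337 + I*√38093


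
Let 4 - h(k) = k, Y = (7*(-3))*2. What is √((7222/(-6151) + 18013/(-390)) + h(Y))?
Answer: 29*I*√9314889870/2398890 ≈ 1.1667*I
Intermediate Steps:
Y = -42 (Y = -21*2 = -42)
h(k) = 4 - k
√((7222/(-6151) + 18013/(-390)) + h(Y)) = √((7222/(-6151) + 18013/(-390)) + (4 - 1*(-42))) = √((7222*(-1/6151) + 18013*(-1/390)) + (4 + 42)) = √((-7222/6151 - 18013/390) + 46) = √(-113614543/2398890 + 46) = √(-3265603/2398890) = 29*I*√9314889870/2398890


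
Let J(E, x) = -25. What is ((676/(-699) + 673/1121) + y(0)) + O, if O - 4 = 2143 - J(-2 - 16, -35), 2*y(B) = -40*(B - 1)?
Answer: 1717317799/783579 ≈ 2191.6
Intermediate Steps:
y(B) = 20 - 20*B (y(B) = (-40*(B - 1))/2 = (-40*(-1 + B))/2 = (40 - 40*B)/2 = 20 - 20*B)
O = 2172 (O = 4 + (2143 - 1*(-25)) = 4 + (2143 + 25) = 4 + 2168 = 2172)
((676/(-699) + 673/1121) + y(0)) + O = ((676/(-699) + 673/1121) + (20 - 20*0)) + 2172 = ((676*(-1/699) + 673*(1/1121)) + (20 + 0)) + 2172 = ((-676/699 + 673/1121) + 20) + 2172 = (-287369/783579 + 20) + 2172 = 15384211/783579 + 2172 = 1717317799/783579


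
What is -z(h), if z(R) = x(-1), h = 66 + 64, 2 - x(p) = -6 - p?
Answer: -7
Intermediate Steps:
x(p) = 8 + p (x(p) = 2 - (-6 - p) = 2 + (6 + p) = 8 + p)
h = 130
z(R) = 7 (z(R) = 8 - 1 = 7)
-z(h) = -1*7 = -7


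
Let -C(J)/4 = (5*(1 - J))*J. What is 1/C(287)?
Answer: 1/1641640 ≈ 6.0915e-7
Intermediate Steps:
C(J) = -4*J*(5 - 5*J) (C(J) = -4*5*(1 - J)*J = -4*(5 - 5*J)*J = -4*J*(5 - 5*J))
1/C(287) = 1/(20*287*(-1 + 287)) = 1/(20*287*286) = 1/1641640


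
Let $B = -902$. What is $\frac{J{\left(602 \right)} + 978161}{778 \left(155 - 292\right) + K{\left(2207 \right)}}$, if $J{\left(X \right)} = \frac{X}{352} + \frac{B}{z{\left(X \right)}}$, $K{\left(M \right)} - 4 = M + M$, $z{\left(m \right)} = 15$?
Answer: $- \frac{2582190803}{269723520} \approx -9.5735$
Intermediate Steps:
$K{\left(M \right)} = 4 + 2 M$ ($K{\left(M \right)} = 4 + \left(M + M\right) = 4 + 2 M$)
$J{\left(X \right)} = - \frac{902}{15} + \frac{X}{352}$ ($J{\left(X \right)} = \frac{X}{352} - \frac{902}{15} = - \frac{902}{15} + \frac{X}{352}$)
$\frac{J{\left(602 \right)} + 978161}{778 \left(155 - 292\right) + K{\left(2207 \right)}} = \frac{\left(- \frac{902}{15} + \frac{1}{352} \cdot 602\right) + 978161}{778 \left(155 - 292\right) + \left(4 + 2 \cdot 2207\right)} = \frac{\left(- \frac{902}{15} + \frac{301}{176}\right) + 978161}{778 \left(-137\right) + \left(4 + 4414\right)} = \frac{- \frac{154237}{2640} + 978161}{-106586 + 4418} = \frac{2582190803}{2640 \left(-102168\right)} = \frac{2582190803}{2640} \left(- \frac{1}{102168}\right) = - \frac{2582190803}{269723520}$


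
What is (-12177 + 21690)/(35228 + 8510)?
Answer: 9513/43738 ≈ 0.21750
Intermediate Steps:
(-12177 + 21690)/(35228 + 8510) = 9513/43738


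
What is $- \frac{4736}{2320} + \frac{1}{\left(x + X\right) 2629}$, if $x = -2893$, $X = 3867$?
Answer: $- \frac{757951071}{371293670} \approx -2.0414$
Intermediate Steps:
$- \frac{4736}{2320} + \frac{1}{\left(x + X\right) 2629} = - \frac{4736}{2320} + \frac{1}{\left(-2893 + 3867\right) 2629} = \left(-4736\right) \frac{1}{2320} + \frac{1}{974} \cdot \frac{1}{2629} = - \frac{296}{145} + \frac{1}{974} \cdot \frac{1}{2629} = - \frac{296}{145} + \frac{1}{2560646} = - \frac{757951071}{371293670}$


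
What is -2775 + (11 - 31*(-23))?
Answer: -2051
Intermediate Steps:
-2775 + (11 - 31*(-23)) = -2775 + (11 + 713) = -2775 + 724 = -2051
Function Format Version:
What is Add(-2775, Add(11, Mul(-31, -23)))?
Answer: -2051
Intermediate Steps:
Add(-2775, Add(11, Mul(-31, -23))) = Add(-2775, Add(11, 713)) = Add(-2775, 724) = -2051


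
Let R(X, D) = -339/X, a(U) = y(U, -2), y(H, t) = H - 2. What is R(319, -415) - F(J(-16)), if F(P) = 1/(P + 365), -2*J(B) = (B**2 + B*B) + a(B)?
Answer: -40321/37642 ≈ -1.0712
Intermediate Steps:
y(H, t) = -2 + H
a(U) = -2 + U
J(B) = 1 - B**2 - B/2 (J(B) = -((B**2 + B*B) + (-2 + B))/2 = -((B**2 + B**2) + (-2 + B))/2 = -(2*B**2 + (-2 + B))/2 = -(-2 + B + 2*B**2)/2 = 1 - B**2 - B/2)
F(P) = 1/(365 + P)
R(319, -415) - F(J(-16)) = -339/319 - 1/(365 + (1 - 1*(-16)**2 - 1/2*(-16))) = -339*1/319 - 1/(365 + (1 - 1*256 + 8)) = -339/319 - 1/(365 + (1 - 256 + 8)) = -339/319 - 1/(365 - 247) = -339/319 - 1/118 = -40321/37642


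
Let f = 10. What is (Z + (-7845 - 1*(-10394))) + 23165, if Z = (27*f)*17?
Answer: 30304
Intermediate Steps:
Z = 4590 (Z = (27*10)*17 = 270*17 = 4590)
(Z + (-7845 - 1*(-10394))) + 23165 = (4590 + (-7845 - 1*(-10394))) + 23165 = (4590 + (-7845 + 10394)) + 23165 = (4590 + 2549) + 23165 = 7139 + 23165 = 30304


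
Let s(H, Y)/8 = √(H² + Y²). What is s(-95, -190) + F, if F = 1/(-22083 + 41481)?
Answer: 1/19398 + 760*√5 ≈ 1699.4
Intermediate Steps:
s(H, Y) = 8*√(H² + Y²)
F = 1/19398 ≈ 5.1552e-5
s(-95, -190) + F = 8*√((-95)² + (-190)²) + 1/19398 = 8*√(9025 + 36100) + 1/19398 = 8*√45125 + 1/19398 = 8*(95*√5) + 1/19398 = 760*√5 + 1/19398 = 1/19398 + 760*√5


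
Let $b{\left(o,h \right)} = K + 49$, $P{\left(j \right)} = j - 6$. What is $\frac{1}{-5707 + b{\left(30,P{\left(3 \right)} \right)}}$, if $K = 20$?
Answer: $- \frac{1}{5638} \approx -0.00017737$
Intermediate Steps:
$P{\left(j \right)} = -6 + j$ ($P{\left(j \right)} = j - 6 = -6 + j$)
$b{\left(o,h \right)} = 69$ ($b{\left(o,h \right)} = 20 + 49 = 69$)
$\frac{1}{-5707 + b{\left(30,P{\left(3 \right)} \right)}} = \frac{1}{-5707 + 69} = \frac{1}{-5638} = - \frac{1}{5638}$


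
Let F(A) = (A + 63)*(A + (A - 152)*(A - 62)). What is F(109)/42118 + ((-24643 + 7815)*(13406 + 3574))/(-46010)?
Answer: 600982135064/96892459 ≈ 6202.6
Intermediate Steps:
F(A) = (63 + A)*(A + (-152 + A)*(-62 + A))
F(109)/42118 + ((-24643 + 7815)*(13406 + 3574))/(-46010) = (593712 + 109³ - 3995*109 - 150*109²)/42118 + ((-24643 + 7815)*(13406 + 3574))/(-46010) = (593712 + 1295029 - 435455 - 150*11881)*(1/42118) - 16828*16980*(-1/46010) = (593712 + 1295029 - 435455 - 1782150)*(1/42118) - 285739440*(-1/46010) = -328864*1/42118 + 28573944/4601 = -164432/21059 + 28573944/4601 = 600982135064/96892459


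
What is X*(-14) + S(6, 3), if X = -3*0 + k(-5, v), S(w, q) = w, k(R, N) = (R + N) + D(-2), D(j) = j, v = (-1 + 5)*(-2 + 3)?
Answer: 48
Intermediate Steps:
v = 4 (v = 4*1 = 4)
k(R, N) = -2 + N + R (k(R, N) = (R + N) - 2 = (N + R) - 2 = -2 + N + R)
X = -3 (X = -3*0 + (-2 + 4 - 5) = 0 - 3 = -3)
X*(-14) + S(6, 3) = -3*(-14) + 6 = 42 + 6 = 48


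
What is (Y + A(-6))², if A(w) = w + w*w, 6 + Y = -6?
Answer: 324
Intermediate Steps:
Y = -12 (Y = -6 - 6 = -12)
A(w) = w + w²
(Y + A(-6))² = (-12 - 6*(1 - 6))² = (-12 - 6*(-5))² = (-12 + 30)² = 18² = 324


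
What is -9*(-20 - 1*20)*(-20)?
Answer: -7200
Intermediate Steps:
-9*(-20 - 1*20)*(-20) = -9*(-20 - 20)*(-20) = -9*(-40)*(-20) = 360*(-20) = -7200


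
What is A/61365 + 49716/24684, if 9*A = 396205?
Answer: 620622088/227210049 ≈ 2.7315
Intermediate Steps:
A = 396205/9 (A = (⅑)*396205 = 396205/9 ≈ 44023.)
A/61365 + 49716/24684 = (396205/9)/61365 + 49716/24684 = (396205/9)*(1/61365) + 49716*(1/24684) = 79241/110457 + 4143/2057 = 620622088/227210049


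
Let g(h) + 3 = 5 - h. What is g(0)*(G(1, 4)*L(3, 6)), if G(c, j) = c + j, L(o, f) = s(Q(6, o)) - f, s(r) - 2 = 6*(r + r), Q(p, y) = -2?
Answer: -280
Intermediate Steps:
s(r) = 2 + 12*r (s(r) = 2 + 6*(r + r) = 2 + 6*(2*r) = 2 + 12*r)
L(o, f) = -22 - f (L(o, f) = (2 + 12*(-2)) - f = (2 - 24) - f = -22 - f)
g(h) = 2 - h (g(h) = -3 + (5 - h) = 2 - h)
g(0)*(G(1, 4)*L(3, 6)) = (2 - 1*0)*((1 + 4)*(-22 - 1*6)) = (2 + 0)*(5*(-22 - 6)) = 2*(5*(-28)) = 2*(-140) = -280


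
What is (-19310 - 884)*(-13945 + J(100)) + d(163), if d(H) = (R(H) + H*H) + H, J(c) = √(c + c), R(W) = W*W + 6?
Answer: 281658637 - 201940*√2 ≈ 2.8137e+8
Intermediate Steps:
R(W) = 6 + W² (R(W) = W² + 6 = 6 + W²)
J(c) = √2*√c (J(c) = √(2*c) = √2*√c)
d(H) = 6 + H + 2*H² (d(H) = ((6 + H²) + H*H) + H = ((6 + H²) + H²) + H = (6 + 2*H²) + H = 6 + H + 2*H²)
(-19310 - 884)*(-13945 + J(100)) + d(163) = (-19310 - 884)*(-13945 + √2*√100) + (6 + 163 + 2*163²) = -20194*(-13945 + √2*10) + (6 + 163 + 2*26569) = -20194*(-13945 + 10*√2) + (6 + 163 + 53138) = (281605330 - 201940*√2) + 53307 = 281658637 - 201940*√2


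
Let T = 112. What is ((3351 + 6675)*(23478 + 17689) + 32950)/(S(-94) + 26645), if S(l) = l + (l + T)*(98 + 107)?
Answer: 412773292/30241 ≈ 13649.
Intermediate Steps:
S(l) = 22960 + 206*l (S(l) = l + (l + 112)*(98 + 107) = l + (112 + l)*205 = l + (22960 + 205*l) = 22960 + 206*l)
((3351 + 6675)*(23478 + 17689) + 32950)/(S(-94) + 26645) = ((3351 + 6675)*(23478 + 17689) + 32950)/((22960 + 206*(-94)) + 26645) = (10026*41167 + 32950)/((22960 - 19364) + 26645) = (412740342 + 32950)/(3596 + 26645) = 412773292/30241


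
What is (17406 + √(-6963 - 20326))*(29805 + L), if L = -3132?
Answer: 464270238 + 26673*I*√27289 ≈ 4.6427e+8 + 4.4062e+6*I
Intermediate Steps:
(17406 + √(-6963 - 20326))*(29805 + L) = (17406 + √(-6963 - 20326))*(29805 - 3132) = (17406 + √(-27289))*26673 = (17406 + I*√27289)*26673 = 464270238 + 26673*I*√27289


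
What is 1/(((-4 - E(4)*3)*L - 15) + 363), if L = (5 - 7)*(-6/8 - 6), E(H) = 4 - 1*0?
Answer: 1/132 ≈ 0.0075758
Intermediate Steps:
E(H) = 4 (E(H) = 4 + 0 = 4)
L = 27/2 (L = -2*(-6*1/8 - 6) = -2*(-3/4 - 6) = -2*(-27/4) = 27/2 ≈ 13.500)
1/(((-4 - E(4)*3)*L - 15) + 363) = 1/(((-4 - 4*3)*(27/2) - 15) + 363) = 1/(((-4 - 1*12)*(27/2) - 15) + 363) = 1/(((-4 - 12)*(27/2) - 15) + 363) = 1/((-16*27/2 - 15) + 363) = 1/((-216 - 15) + 363) = 1/(-231 + 363) = 1/132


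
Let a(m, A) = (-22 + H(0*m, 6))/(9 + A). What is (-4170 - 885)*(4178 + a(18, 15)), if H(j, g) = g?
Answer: -21116420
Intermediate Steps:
a(m, A) = -16/(9 + A) (a(m, A) = (-22 + 6)/(9 + A) = -16/(9 + A))
(-4170 - 885)*(4178 + a(18, 15)) = (-4170 - 885)*(4178 - 16/(9 + 15)) = -5055*(4178 - 16/24) = -5055*(4178 - 16*1/24) = -5055*(4178 - ⅔) = -5055*12532/3 = -21116420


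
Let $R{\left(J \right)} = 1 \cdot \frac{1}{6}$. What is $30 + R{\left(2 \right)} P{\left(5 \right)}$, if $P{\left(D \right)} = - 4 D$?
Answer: $\frac{80}{3} \approx 26.667$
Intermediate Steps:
$R{\left(J \right)} = \frac{1}{6}$ ($R{\left(J \right)} = 1 \cdot \frac{1}{6} = \frac{1}{6}$)
$30 + R{\left(2 \right)} P{\left(5 \right)} = 30 + \frac{\left(-4\right) 5}{6} = 30 + \frac{1}{6} \left(-20\right) = 30 - \frac{10}{3} = \frac{80}{3}$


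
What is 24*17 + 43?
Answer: 451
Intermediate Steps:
24*17 + 43 = 408 + 43 = 451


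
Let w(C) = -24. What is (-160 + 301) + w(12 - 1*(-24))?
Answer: 117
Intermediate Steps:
(-160 + 301) + w(12 - 1*(-24)) = (-160 + 301) - 24 = 141 - 24 = 117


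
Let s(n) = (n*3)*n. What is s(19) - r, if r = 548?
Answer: 535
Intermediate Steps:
s(n) = 3*n² (s(n) = (3*n)*n = 3*n²)
s(19) - r = 3*19² - 1*548 = 3*361 - 548 = 1083 - 548 = 535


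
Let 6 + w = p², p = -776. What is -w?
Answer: -602170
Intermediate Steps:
w = 602170 (w = -6 + (-776)² = -6 + 602176 = 602170)
-w = -1*602170 = -602170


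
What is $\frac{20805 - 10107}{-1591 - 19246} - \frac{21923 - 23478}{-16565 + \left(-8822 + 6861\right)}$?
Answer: $- \frac{230592683}{386026262} \approx -0.59735$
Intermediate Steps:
$\frac{20805 - 10107}{-1591 - 19246} - \frac{21923 - 23478}{-16565 + \left(-8822 + 6861\right)} = \frac{10698}{-20837} - - \frac{1555}{-16565 - 1961} = 10698 \left(- \frac{1}{20837}\right) - - \frac{1555}{-18526} = - \frac{10698}{20837} - \left(-1555\right) \left(- \frac{1}{18526}\right) = - \frac{10698}{20837} - \frac{1555}{18526} = - \frac{230592683}{386026262}$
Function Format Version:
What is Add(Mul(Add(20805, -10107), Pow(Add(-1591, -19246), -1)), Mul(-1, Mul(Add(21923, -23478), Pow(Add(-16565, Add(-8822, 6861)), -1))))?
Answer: Rational(-230592683, 386026262) ≈ -0.59735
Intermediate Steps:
Add(Mul(Add(20805, -10107), Pow(Add(-1591, -19246), -1)), Mul(-1, Mul(Add(21923, -23478), Pow(Add(-16565, Add(-8822, 6861)), -1)))) = Add(Mul(10698, Pow(-20837, -1)), Mul(-1, Mul(-1555, Pow(Add(-16565, -1961), -1)))) = Add(Mul(10698, Rational(-1, 20837)), Mul(-1, Mul(-1555, Pow(-18526, -1)))) = Add(Rational(-10698, 20837), Mul(-1, Mul(-1555, Rational(-1, 18526)))) = Add(Rational(-10698, 20837), Mul(-1, Rational(1555, 18526))) = Add(Rational(-10698, 20837), Rational(-1555, 18526)) = Rational(-230592683, 386026262)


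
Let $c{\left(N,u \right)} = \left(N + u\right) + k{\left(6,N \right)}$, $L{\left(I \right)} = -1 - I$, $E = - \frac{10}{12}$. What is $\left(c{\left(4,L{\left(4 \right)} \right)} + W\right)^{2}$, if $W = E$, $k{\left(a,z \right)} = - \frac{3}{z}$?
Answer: $\frac{961}{144} \approx 6.6736$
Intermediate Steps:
$E = - \frac{5}{6}$ ($E = \left(-10\right) \frac{1}{12} = - \frac{5}{6} \approx -0.83333$)
$c{\left(N,u \right)} = N + u - \frac{3}{N}$ ($c{\left(N,u \right)} = \left(N + u\right) - \frac{3}{N} = N + u - \frac{3}{N}$)
$W = - \frac{5}{6} \approx -0.83333$
$\left(c{\left(4,L{\left(4 \right)} \right)} + W\right)^{2} = \left(\left(4 - 5 - \frac{3}{4}\right) - \frac{5}{6}\right)^{2} = \left(- \frac{7}{4} - \frac{5}{6}\right)^{2} = \left(- \frac{31}{12}\right)^{2} = \frac{961}{144}$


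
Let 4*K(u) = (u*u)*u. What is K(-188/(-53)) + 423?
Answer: 64636139/148877 ≈ 434.16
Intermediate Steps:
K(u) = u³/4 (K(u) = ((u*u)*u)/4 = (u²*u)/4 = u³/4)
K(-188/(-53)) + 423 = (-188/(-53))³/4 + 423 = (-188*(-1/53))³/4 + 423 = (188/53)³/4 + 423 = (¼)*(6644672/148877) + 423 = 1661168/148877 + 423 = 64636139/148877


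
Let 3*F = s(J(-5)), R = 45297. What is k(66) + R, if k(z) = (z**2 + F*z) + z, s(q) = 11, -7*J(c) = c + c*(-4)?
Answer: 49961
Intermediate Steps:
J(c) = 3*c/7 (J(c) = -(c + c*(-4))/7 = -(c - 4*c)/7 = -(-3)*c/7 = 3*c/7)
F = 11/3 (F = (1/3)*11 = 11/3 ≈ 3.6667)
k(z) = z**2 + 14*z/3 (k(z) = (z**2 + 11*z/3) + z = z**2 + 14*z/3)
k(66) + R = (1/3)*66*(14 + 3*66) + 45297 = (1/3)*66*(14 + 198) + 45297 = (1/3)*66*212 + 45297 = 4664 + 45297 = 49961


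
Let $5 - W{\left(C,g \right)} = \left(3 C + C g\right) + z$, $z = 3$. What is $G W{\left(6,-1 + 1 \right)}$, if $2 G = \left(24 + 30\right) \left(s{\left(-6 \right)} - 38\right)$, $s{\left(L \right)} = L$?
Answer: $19008$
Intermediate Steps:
$W{\left(C,g \right)} = 2 - 3 C - C g$ ($W{\left(C,g \right)} = 5 - \left(\left(3 C + C g\right) + 3\right) = 5 - \left(3 + 3 C + C g\right) = 2 - 3 C - C g$)
$G = -1188$ ($G = \frac{\left(24 + 30\right) \left(-6 - 38\right)}{2} = \frac{54 \left(-44\right)}{2} = \frac{1}{2} \left(-2376\right) = -1188$)
$G W{\left(6,-1 + 1 \right)} = - 1188 \left(2 - 18 - 6 \left(-1 + 1\right)\right) = - 1188 \left(2 - 18 - 6 \cdot 0\right) = - 1188 \left(2 - 18 + 0\right) = \left(-1188\right) \left(-16\right) = 19008$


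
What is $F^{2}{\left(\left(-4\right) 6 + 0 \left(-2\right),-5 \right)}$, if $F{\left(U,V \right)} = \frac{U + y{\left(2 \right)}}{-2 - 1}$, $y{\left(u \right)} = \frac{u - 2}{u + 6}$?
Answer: $64$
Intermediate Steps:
$y{\left(u \right)} = \frac{-2 + u}{6 + u}$
$F{\left(U,V \right)} = - \frac{U}{3}$ ($F{\left(U,V \right)} = \frac{U + \frac{-2 + 2}{6 + 2}}{-2 - 1} = \frac{U + \frac{1}{8} \cdot 0}{-3} = \left(U + \frac{1}{8} \cdot 0\right) \left(- \frac{1}{3}\right) = \left(U + 0\right) \left(- \frac{1}{3}\right) = U \left(- \frac{1}{3}\right) = - \frac{U}{3}$)
$F^{2}{\left(\left(-4\right) 6 + 0 \left(-2\right),-5 \right)} = \left(- \frac{\left(-4\right) 6 + 0 \left(-2\right)}{3}\right)^{2} = \left(- \frac{-24 + 0}{3}\right)^{2} = \left(\left(- \frac{1}{3}\right) \left(-24\right)\right)^{2} = 8^{2} = 64$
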